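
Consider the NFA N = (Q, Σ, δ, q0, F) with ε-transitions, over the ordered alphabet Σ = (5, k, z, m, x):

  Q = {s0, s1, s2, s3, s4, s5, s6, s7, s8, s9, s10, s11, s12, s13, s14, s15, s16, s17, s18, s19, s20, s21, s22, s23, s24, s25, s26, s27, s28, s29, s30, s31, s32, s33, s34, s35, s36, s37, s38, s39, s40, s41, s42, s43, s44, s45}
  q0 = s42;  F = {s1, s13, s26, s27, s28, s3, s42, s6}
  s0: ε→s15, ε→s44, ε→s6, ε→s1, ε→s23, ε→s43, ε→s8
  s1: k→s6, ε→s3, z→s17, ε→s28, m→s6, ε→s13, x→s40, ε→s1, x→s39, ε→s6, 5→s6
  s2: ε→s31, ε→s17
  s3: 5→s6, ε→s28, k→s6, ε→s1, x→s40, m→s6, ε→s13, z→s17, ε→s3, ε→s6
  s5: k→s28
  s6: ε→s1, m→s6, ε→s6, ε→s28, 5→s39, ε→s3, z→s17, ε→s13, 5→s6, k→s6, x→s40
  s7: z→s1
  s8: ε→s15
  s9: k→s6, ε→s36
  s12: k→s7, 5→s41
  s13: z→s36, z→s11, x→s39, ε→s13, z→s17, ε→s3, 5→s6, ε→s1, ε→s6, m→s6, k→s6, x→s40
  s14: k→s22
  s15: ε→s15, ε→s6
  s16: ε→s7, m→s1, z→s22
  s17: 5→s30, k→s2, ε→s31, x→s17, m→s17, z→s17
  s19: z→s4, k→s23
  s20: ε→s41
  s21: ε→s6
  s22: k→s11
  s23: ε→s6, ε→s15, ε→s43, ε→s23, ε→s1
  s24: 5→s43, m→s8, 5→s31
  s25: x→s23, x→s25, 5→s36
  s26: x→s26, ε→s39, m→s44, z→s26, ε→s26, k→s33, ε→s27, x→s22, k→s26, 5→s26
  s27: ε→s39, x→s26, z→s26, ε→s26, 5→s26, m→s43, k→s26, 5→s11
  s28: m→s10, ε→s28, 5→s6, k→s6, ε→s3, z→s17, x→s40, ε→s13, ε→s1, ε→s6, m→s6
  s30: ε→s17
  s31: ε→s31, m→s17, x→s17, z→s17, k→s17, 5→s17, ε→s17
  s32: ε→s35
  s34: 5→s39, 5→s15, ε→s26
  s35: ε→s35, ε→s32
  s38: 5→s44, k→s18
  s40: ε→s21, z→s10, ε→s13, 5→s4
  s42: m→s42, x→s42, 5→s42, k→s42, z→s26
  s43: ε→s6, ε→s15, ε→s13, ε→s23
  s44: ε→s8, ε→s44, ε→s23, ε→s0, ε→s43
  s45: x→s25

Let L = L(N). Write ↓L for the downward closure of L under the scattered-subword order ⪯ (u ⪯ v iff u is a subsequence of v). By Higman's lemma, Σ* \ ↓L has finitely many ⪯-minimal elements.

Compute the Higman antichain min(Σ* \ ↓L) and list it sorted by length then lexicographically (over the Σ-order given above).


|Q|=46, |F|=8, |δ|=152 (69 ε).
min D↑ (4 st, q0=0, F={3}): 0:5→0,k→0,z→1,m→0,x→0 1:5→1,k→1,z→1,m→2,x→1 2:5→2,k→2,z→3,m→2,x→2 3:5→3,k→3,z→3,m→3,x→3 [Hopcroft].
'zmz': run [27, 26, 22, 7] end={s10,s11,s17,s2,s30,s31,s36} ∉↓L; 3/3 del acc.
1 obstructions.

min(Σ*\↓L) = [zmz].


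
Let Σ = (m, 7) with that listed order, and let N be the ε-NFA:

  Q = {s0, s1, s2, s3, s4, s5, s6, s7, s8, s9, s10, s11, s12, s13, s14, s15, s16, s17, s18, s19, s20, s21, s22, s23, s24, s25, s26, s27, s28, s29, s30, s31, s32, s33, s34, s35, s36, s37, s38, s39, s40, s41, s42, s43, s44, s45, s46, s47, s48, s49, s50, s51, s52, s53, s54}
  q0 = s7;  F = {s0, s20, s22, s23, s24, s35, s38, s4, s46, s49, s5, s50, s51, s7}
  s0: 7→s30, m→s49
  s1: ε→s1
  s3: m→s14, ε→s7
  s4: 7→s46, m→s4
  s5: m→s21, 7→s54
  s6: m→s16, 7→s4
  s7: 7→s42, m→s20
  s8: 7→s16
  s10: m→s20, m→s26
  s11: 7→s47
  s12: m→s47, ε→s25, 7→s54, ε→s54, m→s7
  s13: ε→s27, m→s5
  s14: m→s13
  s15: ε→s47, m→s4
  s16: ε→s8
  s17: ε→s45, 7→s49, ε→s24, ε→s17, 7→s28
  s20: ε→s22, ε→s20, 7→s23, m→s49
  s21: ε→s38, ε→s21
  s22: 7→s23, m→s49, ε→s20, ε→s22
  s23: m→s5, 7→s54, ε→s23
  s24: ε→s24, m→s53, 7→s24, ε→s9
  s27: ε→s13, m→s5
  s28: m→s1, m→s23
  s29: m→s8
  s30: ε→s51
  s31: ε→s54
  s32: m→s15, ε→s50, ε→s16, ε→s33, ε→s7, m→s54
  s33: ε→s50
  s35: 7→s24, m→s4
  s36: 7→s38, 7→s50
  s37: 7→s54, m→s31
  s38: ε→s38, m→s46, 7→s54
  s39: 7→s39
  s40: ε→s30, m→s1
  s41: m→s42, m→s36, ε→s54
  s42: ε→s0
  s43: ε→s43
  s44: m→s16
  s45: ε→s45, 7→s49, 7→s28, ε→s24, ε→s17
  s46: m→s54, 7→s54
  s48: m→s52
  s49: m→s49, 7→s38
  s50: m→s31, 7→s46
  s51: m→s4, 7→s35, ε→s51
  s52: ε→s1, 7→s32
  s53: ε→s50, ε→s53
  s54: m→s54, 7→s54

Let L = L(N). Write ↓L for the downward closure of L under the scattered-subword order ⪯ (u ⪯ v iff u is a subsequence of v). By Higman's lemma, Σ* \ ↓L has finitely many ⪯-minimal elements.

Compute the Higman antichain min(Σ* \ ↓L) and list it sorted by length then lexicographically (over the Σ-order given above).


|Q|=55, |F|=14, |δ|=103 (39 ε).
min D↑ (14 st, q0=0, F={8}): 0:m→1,7→2 1:m→3,7→4 2:m→3,7→5 3:m→3,7→6 4:m→7,7→8 5:m→9,7→10 6:m→11,7→8 7:m→6,7→8 8:m→8,7→8 9:m→9,7→11 10:m→9,7→12 11:m→8,7→8 12:m→13,7→12 13:m→8,7→11 (ε-aug+det+¬).
'm77': run [21, 13, 6, 1] end={s54} — reject; 3/3 single-dels accept.
'mm7mm': run [21, 13, 8, 3, 2, 1] end={s54} ∉↓L; 5/5 single-dels accept.
'7m7mm': N↓-sim [21, 18, 10, 3, 2, 1] end={s54} — reject; 5/5 single-dels accept.
'77m7m': |S_i|=[21, 18, 12, 6, 2, 1] end={s54} — reject; 5/5 single-dels accept.
'm7mmmm': run [21, 13, 6, 5, 4, 2, 1] end={s54} — reject; 6/6 single-dels accept.
'7777mm': N↓-sim [21, 18, 12, 9, 7, 5, 2] end={s31,s54} — reject; 6/6 single-dels accept.
6 obstructions.

Antichain: [m77, mm7mm, 7m7mm, 77m7m, m7mmmm, 7777mm].


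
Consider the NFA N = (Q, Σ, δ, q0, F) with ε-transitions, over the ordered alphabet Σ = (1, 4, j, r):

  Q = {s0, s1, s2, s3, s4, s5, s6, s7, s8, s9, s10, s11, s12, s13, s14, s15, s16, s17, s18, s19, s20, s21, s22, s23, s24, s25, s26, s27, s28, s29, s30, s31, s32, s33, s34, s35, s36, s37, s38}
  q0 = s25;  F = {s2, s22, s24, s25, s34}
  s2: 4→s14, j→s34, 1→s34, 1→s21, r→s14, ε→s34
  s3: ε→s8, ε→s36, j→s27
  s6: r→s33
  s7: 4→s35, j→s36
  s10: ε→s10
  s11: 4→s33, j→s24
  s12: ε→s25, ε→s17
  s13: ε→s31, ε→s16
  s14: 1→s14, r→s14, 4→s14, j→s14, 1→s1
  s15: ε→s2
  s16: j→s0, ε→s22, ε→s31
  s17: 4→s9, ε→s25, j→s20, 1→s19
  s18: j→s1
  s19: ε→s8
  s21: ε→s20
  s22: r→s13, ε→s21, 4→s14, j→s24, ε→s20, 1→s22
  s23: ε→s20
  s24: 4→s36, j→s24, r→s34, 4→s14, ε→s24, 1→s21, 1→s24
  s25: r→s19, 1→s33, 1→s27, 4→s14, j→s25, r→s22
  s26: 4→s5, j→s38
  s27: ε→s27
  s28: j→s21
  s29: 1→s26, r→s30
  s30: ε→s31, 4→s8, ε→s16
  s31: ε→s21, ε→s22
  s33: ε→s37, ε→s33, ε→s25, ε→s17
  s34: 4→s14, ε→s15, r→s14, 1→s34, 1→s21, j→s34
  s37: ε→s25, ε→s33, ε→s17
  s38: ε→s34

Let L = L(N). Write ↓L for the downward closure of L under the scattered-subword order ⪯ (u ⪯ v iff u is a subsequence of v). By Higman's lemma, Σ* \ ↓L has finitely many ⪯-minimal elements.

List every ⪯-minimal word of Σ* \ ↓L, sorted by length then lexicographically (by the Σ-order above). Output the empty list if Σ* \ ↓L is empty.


A = [4, rjrr].

|Q|=39, |F|=5, |δ|=80 (32 ε).
min D↑ (5 st, q0=0, F={1}): 0:1→0,4→1,j→0,r→2 1:1→1,4→1,j→1,r→1 2:1→2,4→1,j→3,r→2 3:1→3,4→1,j→3,r→4 4:1→4,4→1,j→4,r→1.
'4': N↓-sim [22, 4] end={s1,s14,s36,s9} ∉↓L; 1/1 single-dels accept.
'rjrr': N↓-sim [22, 16, 10, 7, 2] end={s1,s14} rej; 4/4 single-dels accept.
2 obstructions.


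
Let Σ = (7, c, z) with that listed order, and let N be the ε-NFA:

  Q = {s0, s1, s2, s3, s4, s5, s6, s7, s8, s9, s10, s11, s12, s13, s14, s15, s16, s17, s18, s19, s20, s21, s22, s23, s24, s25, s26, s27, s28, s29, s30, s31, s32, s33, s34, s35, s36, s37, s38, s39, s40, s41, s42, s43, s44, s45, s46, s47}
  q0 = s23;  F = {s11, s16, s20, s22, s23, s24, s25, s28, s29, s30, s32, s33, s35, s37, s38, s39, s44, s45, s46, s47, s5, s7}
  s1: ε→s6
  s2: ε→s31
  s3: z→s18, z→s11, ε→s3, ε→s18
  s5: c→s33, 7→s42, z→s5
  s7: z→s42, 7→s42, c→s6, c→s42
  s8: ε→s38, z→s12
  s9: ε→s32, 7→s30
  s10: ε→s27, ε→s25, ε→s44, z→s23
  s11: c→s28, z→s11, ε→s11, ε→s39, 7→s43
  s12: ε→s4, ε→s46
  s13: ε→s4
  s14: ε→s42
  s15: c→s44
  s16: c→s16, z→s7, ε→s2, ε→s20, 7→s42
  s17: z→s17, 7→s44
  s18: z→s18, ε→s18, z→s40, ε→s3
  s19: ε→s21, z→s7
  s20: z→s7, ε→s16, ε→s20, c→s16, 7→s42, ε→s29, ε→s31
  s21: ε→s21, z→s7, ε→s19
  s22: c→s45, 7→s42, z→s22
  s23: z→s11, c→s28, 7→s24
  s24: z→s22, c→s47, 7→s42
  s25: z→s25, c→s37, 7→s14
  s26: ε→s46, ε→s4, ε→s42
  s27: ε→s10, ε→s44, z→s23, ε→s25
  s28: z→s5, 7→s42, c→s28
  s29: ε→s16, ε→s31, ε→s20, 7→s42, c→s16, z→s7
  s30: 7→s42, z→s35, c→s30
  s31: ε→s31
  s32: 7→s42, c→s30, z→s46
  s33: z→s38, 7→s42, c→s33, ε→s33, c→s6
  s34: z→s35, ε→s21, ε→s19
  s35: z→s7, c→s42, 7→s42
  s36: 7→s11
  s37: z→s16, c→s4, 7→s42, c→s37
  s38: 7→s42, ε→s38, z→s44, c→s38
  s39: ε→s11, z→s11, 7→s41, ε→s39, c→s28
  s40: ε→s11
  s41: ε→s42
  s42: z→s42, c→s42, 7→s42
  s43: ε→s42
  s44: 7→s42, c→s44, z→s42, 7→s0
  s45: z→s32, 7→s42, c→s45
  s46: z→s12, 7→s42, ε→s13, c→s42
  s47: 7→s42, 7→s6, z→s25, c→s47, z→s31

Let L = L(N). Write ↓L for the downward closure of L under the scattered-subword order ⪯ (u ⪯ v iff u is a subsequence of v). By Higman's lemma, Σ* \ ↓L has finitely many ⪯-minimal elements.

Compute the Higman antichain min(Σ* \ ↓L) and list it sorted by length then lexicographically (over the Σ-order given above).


min(Σ*\↓L) = [77, c7, z7, 7zczzc, czczzz].

|Q|=48, |F|=22, |δ|=136 (46 ε).
min D↑ (20 st, q0=0, F={4}): 0:7→1,c→2,z→3 1:7→4,c→5,z→6 2:7→4,c→2,z→7 3:7→4,c→2,z→3 4:7→4,c→4,z→4 5:7→4,c→5,z→8 6:7→4,c→9,z→6 7:7→4,c→10,z→7 8:7→4,c→11,z→8 9:7→4,c→9,z→12 10:7→4,c→10,z→13 11:7→4,c→11,z→14 12:7→4,c→15,z→16 13:7→4,c→13,z→17 14:7→4,c→14,z→18 15:7→4,c→15,z→19 16:7→4,c→4,z→16 17:7→4,c→17,z→4 18:7→4,c→4,z→4 19:7→4,c→4,z→18.
'77': run [33, 25, 3] end={s14,s42,s6} — reject; 2/2 single-dels accept.
'c7': run [33, 26, 4] end={s0,s14,s42,s6} ∉↓L; 2/2 single-dels accept.
'z7': run [33, 30, 5] end={s0,s14,s41,s42,s43} — reject; 2/2 del acc.
'7zczzc': N↓-sim [33, 25, 20, 17, 15, 8, 2] end={s42,s6} rej; 6/6 deletions ∈↓L.
'czczzz': |S_i|=[33, 26, 23, 16, 12, 5, 1] end={s42} rej; 6/6 deletions ∈↓L.
5 words, ⪯-incomp.


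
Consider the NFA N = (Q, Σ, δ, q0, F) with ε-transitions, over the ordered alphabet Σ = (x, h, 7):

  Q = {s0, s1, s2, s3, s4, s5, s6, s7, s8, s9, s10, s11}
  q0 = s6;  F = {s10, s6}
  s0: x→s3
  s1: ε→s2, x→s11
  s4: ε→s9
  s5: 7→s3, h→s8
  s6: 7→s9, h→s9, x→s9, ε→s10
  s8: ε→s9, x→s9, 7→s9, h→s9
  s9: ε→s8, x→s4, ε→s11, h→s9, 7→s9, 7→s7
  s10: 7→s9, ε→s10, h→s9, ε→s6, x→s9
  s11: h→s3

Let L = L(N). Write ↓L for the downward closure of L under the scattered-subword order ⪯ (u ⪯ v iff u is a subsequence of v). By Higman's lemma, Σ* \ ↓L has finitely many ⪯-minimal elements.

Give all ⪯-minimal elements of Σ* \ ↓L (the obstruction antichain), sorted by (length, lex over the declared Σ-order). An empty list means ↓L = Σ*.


min(Σ*\↓L) = [x, h, 7].

|Q|=12, |F|=2, |δ|=26 (8 ε).
min D↑ (2 st, q0=0, F={1}): 0:x→1,h→1,7→1 1:x→1,h→1,7→1.
'x': |S_i|=[8, 6] end={s11,s3,s4,s7,s8,s9} ∉↓L; 1/1 del acc.
'h': N↓-sim [8, 6] end={s11,s3,s4,s7,s8,s9} rej; 1/1 single-dels accept.
'7': run [8, 6] end={s11,s3,s4,s7,s8,s9} ∉↓L; 1/1 deletions ∈↓L.
3 minimals (antichain).


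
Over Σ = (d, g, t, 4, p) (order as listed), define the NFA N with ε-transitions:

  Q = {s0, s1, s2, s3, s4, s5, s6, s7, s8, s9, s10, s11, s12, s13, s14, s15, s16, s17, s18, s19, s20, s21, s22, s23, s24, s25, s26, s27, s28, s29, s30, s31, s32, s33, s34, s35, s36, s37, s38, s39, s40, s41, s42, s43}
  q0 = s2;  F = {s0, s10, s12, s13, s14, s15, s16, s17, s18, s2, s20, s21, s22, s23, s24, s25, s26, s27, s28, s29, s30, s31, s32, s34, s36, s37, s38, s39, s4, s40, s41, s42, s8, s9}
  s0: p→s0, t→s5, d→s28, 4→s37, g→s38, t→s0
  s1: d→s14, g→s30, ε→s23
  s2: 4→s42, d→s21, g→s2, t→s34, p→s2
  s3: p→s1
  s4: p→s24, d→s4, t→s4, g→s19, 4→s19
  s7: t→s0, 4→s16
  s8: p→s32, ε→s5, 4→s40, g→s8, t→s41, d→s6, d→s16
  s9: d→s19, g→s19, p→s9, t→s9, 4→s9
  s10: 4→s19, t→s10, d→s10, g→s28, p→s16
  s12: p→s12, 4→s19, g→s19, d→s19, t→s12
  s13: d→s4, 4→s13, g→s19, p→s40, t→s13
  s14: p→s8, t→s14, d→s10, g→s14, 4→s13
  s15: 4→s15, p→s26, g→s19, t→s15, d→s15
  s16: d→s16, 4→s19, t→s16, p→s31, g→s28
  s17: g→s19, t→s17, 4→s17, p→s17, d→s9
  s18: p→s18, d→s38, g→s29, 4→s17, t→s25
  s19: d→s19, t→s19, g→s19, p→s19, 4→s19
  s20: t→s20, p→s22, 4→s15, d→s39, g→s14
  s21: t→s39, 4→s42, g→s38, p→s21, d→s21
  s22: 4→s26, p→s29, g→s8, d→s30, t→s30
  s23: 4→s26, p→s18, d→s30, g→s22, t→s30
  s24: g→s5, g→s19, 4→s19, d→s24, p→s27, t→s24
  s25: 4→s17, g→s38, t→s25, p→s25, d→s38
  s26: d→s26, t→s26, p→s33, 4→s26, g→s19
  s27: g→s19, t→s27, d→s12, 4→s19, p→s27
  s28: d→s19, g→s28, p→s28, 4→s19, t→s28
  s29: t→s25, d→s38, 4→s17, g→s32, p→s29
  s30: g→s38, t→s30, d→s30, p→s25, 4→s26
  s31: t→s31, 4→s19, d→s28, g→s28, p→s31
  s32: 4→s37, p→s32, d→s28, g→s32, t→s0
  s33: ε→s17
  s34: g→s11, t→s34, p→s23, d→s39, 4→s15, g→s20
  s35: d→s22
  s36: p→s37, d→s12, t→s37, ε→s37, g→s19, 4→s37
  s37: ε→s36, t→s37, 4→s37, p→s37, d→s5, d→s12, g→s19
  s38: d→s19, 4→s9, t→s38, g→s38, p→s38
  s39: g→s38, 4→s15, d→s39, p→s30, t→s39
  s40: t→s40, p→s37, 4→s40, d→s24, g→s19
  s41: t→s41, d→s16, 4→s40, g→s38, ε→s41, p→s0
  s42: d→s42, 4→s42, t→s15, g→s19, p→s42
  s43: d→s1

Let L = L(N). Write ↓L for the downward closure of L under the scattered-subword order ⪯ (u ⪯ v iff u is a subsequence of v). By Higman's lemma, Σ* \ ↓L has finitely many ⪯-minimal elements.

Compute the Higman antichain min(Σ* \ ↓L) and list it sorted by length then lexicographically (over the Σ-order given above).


|Q|=44, |F|=34, |δ|=193 (6 ε).
min D↑ (34 st, q0=0, F={9}): 0:d→1,g→0,t→2,4→3,p→0 1:d→1,g→4,t→5,4→3,p→1 2:d→5,g→6,t→2,4→7,p→8 3:d→3,g→9,t→7,4→3,p→3 4:d→9,g→4,t→4,4→10,p→4 5:d→5,g→4,t→5,4→7,p→11 6:d→5,g→12,t→6,4→7,p→13 7:d→7,g→9,t→7,4→7,p→14 8:d→11,g→13,t→11,4→14,p→15 9:d→9,g→9,t→9,4→9,p→9 10:d→9,g→9,t→10,4→10,p→10 11:d→11,g→4,t→11,4→14,p→16 12:d→17,g→12,t→12,4→18,p→19 13:d→11,g→19,t→11,4→14,p→20 14:d→14,g→9,t→14,4→14,p→21 15:d→4,g→20,t→16,4→21,p→15 16:d→4,g→4,t→16,4→21,p→16 17:d→17,g→22,t→17,4→9,p→23 18:d→24,g→9,t→18,4→18,p→25 19:d→23,g→19,t→26,4→25,p→27 20:d→4,g→27,t→16,4→21,p→20 21:d→10,g→9,t→21,4→21,p→21 22:d→9,g→22,t→22,4→9,p→22 23:d→23,g→22,t→23,4→9,p→28 24:d→24,g→9,t→24,4→9,p→29 25:d→29,g→9,t→25,4→25,p→30 26:d→23,g→4,t→26,4→25,p→31 27:d→22,g→27,t→31,4→30,p→27 28:d→22,g→22,t→28,4→9,p→28 29:d→29,g→9,t→29,4→9,p→32 30:d→33,g→9,t→30,4→30,p→30 31:d→22,g→4,t→31,4→30,p→31 32:d→33,g→9,t→32,4→9,p→32 33:d→9,g→9,t→33,4→9,p→33.
'4g': |S_i|=[39, 16, 2] end={s19,s5} ∉↓L; 2/2 del acc.
'dgd': N↓-sim [39, 22, 5, 1] end={s19} ∉↓L; 3/3 del acc.
'tggd4': N↓-sim [39, 36, 33, 22, 11, 1] end={s19} ∉↓L; 5/5 deletions ∈↓L.
'tptgd': N↓-sim [39, 36, 27, 20, 5, 1] end={s19} rej; 5/5 single-dels accept.
'tppdd': run [39, 36, 27, 17, 6, 1] end={s19} ∉↓L; 5/5 single-dels accept.
5 obstructions.

min(Σ*\↓L) = [4g, dgd, tggd4, tptgd, tppdd].


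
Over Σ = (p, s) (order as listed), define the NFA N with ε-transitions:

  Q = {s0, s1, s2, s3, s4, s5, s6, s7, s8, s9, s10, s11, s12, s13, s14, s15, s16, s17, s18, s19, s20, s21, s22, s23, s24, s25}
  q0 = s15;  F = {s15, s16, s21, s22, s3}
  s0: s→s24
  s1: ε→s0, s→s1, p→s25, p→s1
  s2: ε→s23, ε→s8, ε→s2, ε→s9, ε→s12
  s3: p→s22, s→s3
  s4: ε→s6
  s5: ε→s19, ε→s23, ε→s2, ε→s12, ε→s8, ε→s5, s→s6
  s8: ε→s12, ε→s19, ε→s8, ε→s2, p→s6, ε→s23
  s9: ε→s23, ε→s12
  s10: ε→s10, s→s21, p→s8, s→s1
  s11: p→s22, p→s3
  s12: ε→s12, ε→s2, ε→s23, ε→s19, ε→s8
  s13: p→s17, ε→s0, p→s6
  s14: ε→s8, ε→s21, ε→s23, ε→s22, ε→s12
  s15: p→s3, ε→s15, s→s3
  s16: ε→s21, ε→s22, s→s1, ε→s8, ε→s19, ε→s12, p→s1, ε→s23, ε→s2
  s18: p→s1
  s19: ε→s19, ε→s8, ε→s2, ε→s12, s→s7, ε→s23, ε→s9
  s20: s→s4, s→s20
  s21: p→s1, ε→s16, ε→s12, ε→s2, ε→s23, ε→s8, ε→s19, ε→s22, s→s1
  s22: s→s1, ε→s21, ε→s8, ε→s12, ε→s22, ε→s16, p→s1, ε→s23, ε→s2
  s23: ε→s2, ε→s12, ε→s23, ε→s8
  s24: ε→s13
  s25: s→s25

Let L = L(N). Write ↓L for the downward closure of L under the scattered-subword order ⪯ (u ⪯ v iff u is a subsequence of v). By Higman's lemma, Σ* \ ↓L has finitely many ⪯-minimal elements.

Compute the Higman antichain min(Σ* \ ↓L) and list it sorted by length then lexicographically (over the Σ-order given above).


A = [ppp, pps, spp, sps].

|Q|=26, |F|=5, |δ|=93 (65 ε).
min D↑ (4 st, q0=0, F={3}): 0:p→1,s→1 1:p→2,s→1 2:p→3,s→3 3:p→3,s→3 (ε-aug+det+¬).
'ppp': |S_i|=[19, 18, 17, 7] end={s0,s1,s13,s17,s24,s25,s6} — reject; 3/3 deletions ∈↓L.
'pps': N↓-sim [19, 18, 17, 8] end={s0,s1,s13,s17,s24,s25,s6,s7} ∉↓L; 3/3 del acc.
'spp': |S_i|=[19, 18, 17, 7] end={s0,s1,s13,s17,s24,s25,s6} — reject; 3/3 del acc.
'sps': |S_i|=[19, 18, 17, 8] end={s0,s1,s13,s17,s24,s25,s6,s7} ∉↓L; 3/3 deletions ∈↓L.
4 obstructions.


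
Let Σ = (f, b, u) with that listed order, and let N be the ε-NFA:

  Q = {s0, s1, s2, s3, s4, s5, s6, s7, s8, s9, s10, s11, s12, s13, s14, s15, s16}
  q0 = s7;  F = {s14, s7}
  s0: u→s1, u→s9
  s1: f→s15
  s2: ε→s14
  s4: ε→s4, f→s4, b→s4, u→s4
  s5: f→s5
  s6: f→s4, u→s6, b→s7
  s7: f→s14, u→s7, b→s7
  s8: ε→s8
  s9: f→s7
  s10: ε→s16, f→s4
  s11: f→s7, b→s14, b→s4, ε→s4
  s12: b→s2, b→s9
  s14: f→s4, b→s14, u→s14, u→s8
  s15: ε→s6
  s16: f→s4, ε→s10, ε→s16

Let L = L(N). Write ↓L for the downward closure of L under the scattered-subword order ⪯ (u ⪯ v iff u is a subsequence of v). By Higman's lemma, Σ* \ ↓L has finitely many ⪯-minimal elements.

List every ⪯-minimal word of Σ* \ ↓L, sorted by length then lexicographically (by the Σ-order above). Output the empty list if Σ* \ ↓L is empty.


|Q|=17, |F|=2, |δ|=33 (8 ε).
min D↑ (3 st, q0=0, F={2}): 0:f→1,b→0,u→0 1:f→2,b→1,u→1 2:f→2,b→2,u→2.
'ff': |S_i|=[4, 3, 1] end={s4} ∉↓L; 2/2 deletions ∈↓L.
1 minimals (antichain).

Antichain: [ff].


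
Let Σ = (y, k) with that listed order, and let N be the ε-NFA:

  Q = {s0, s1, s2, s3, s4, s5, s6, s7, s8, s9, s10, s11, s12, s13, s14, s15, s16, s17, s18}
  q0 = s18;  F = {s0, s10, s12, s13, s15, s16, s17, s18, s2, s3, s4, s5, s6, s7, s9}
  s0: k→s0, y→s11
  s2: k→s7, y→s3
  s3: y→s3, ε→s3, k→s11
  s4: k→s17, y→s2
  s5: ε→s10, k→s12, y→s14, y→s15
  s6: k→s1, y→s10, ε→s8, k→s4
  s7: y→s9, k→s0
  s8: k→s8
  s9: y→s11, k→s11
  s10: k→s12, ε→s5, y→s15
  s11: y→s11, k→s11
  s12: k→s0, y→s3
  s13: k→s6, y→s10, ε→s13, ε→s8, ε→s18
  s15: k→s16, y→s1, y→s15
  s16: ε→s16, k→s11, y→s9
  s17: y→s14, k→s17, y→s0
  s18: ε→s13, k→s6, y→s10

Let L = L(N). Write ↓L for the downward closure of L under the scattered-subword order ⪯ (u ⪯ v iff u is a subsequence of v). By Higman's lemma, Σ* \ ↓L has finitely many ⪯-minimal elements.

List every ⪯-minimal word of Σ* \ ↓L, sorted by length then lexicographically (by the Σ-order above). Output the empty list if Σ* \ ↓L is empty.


Antichain: [yykk, ykyk, ykky, yykyy, kkyyk, kkkyy].

|Q|=19, |F|=15, |δ|=46 (9 ε).
min D↑ (14 st, q0=0, F={12}): 0:y→1,k→2 1:y→3,k→4 2:y→1,k→5 3:y→3,k→6 4:y→7,k→8 5:y→9,k→10 6:y→11,k→12 7:y→7,k→12 8:y→12,k→8 9:y→7,k→13 10:y→8,k→10 11:y→12,k→12 12:y→12,k→12 13:y→11,k→8.
'yykk': |S_i|=[19, 13, 7, 3, 1] end={s11} rej; 4/4 single-dels accept.
'ykyk': |S_i|=[19, 13, 7, 3, 1] end={s11} rej; 4/4 deletions ∈↓L.
'ykky': N↓-sim [19, 13, 7, 2, 1] end={s11} ∉↓L; 4/4 del acc.
'yykyy': |S_i|=[19, 13, 7, 3, 2, 1] end={s11} ∉↓L; 5/5 deletions ∈↓L.
'kkyyk': run [19, 17, 13, 7, 3, 1] end={s11} ∉↓L; 5/5 deletions ∈↓L.
'kkkyy': run [19, 17, 13, 7, 4, 1] end={s11} — reject; 5/5 deletions ∈↓L.
6 minimals (antichain).


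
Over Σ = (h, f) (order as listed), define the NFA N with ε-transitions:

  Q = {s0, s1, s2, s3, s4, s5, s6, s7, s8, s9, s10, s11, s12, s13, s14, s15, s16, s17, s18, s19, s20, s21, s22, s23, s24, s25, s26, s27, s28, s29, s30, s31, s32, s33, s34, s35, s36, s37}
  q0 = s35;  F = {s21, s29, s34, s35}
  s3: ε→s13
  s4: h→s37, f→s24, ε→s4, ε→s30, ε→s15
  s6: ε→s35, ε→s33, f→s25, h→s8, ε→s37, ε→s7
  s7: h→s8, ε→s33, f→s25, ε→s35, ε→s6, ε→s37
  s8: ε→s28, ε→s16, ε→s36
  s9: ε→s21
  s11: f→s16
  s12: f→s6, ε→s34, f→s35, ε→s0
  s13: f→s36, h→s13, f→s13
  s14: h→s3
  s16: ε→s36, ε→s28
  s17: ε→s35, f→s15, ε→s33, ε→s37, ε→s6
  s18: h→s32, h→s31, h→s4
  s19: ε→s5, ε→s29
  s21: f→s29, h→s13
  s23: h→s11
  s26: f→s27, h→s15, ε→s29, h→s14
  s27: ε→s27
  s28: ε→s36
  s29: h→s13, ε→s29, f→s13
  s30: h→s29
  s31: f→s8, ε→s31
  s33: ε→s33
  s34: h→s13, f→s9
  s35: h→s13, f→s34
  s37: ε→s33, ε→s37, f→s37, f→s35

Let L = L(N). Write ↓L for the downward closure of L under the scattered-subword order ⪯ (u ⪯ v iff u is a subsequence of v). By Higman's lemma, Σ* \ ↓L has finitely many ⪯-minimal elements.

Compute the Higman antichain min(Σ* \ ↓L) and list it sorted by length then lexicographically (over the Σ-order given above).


|Q|=38, |F|=4, |δ|=67 (34 ε).
min D↑ (5 st, q0=0, F={1}): 0:h→1,f→2 1:h→1,f→1 2:h→1,f→3 3:h→1,f→4 4:h→1,f→1 (ε-aug+det+¬).
'h': |S_i|=[7, 2] end={s13,s36} rej; 1/1 single-dels accept.
'ffff': run [7, 6, 5, 3, 2] end={s13,s36} rej; 4/4 deletions ∈↓L.
2 words, ⪯-incomp.

A = [h, ffff].


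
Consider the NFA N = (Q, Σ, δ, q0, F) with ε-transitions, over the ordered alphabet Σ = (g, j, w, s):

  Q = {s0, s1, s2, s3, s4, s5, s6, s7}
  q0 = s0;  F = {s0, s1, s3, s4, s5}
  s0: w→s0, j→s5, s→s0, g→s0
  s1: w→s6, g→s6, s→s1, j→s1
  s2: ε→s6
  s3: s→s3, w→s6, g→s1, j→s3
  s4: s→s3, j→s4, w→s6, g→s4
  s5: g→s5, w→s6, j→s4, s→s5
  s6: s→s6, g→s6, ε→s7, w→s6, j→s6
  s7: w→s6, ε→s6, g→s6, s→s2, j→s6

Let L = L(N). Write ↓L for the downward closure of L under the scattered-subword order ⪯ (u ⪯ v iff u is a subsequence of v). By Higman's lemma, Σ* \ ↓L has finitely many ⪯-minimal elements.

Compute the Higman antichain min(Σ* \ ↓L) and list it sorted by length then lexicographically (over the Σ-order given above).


|Q|=8, |F|=5, |δ|=31 (3 ε).
min D↑ (6 st, q0=0, F={3}): 0:g→0,j→1,w→0,s→0 1:g→1,j→2,w→3,s→1 2:g→2,j→2,w→3,s→4 3:g→3,j→3,w→3,s→3 4:g→5,j→4,w→3,s→4 5:g→3,j→5,w→3,s→5 (ε-aug+det+¬).
'jw': N↓-sim [8, 7, 3] end={s2,s6,s7} ∉↓L; 2/2 deletions ∈↓L.
'jjsgg': N↓-sim [8, 7, 6, 5, 4, 3] end={s2,s6,s7} rej; 5/5 single-dels accept.
2 obstructions.

min(Σ*\↓L) = [jw, jjsgg].


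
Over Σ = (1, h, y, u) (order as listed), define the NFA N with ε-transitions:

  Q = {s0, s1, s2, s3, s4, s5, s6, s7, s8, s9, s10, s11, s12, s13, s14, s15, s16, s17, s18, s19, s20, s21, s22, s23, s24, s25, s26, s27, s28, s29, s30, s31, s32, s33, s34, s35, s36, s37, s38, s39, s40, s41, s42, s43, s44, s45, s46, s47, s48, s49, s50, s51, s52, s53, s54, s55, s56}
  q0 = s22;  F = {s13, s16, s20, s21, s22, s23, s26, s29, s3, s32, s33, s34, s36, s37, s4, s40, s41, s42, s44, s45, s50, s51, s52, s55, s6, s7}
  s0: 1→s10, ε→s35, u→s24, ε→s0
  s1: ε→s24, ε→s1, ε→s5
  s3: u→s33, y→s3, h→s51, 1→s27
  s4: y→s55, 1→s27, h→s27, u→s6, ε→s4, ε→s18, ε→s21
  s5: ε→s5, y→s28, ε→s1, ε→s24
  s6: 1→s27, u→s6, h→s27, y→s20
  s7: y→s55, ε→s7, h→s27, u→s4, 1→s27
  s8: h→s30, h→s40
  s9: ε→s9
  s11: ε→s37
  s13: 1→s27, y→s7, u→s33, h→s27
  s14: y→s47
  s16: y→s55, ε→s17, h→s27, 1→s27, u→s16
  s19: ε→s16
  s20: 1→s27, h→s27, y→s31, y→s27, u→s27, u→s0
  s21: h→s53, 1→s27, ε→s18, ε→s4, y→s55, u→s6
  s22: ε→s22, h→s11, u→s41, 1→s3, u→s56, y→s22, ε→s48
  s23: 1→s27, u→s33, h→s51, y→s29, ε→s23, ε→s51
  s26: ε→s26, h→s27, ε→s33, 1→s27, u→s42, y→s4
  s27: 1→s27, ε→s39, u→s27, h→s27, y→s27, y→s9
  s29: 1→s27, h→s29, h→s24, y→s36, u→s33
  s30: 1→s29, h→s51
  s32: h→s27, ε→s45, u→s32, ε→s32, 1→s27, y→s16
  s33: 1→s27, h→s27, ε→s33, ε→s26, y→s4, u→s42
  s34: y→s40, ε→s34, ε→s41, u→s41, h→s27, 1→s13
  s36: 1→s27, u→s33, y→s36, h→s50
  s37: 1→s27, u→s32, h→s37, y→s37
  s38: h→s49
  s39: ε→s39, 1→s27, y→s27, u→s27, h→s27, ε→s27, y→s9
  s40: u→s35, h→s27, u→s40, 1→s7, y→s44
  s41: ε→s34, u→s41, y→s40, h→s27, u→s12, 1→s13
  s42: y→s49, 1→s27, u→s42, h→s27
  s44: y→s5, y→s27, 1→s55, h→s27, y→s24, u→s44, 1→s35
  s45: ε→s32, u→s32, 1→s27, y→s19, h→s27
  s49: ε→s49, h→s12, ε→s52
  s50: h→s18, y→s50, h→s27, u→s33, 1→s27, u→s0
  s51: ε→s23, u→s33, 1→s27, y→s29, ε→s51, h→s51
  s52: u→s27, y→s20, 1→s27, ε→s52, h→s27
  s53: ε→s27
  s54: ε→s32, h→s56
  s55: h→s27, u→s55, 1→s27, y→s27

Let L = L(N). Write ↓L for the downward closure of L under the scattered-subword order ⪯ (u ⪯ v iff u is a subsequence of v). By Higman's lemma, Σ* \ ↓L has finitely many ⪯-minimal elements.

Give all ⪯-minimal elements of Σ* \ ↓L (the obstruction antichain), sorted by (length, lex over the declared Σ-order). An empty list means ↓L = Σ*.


|Q|=57, |F|=26, |δ|=178 (42 ε).
min D↑ (22 st, q0=0, F={4}): 0:1→1,h→2,y→0,u→3 1:1→4,h→5,y→1,u→6 2:1→4,h→2,y→2,u→7 3:1→8,h→4,y→9,u→3 4:1→4,h→4,y→4,u→4 5:1→4,h→5,y→10,u→6 6:1→4,h→4,y→11,u→12 7:1→4,h→4,y→13,u→7 8:1→4,h→4,y→14,u→6 9:1→14,h→4,y→15,u→9 10:1→4,h→10,y→16,u→6 11:1→4,h→4,y→17,u→18 12:1→4,h→4,y→19,u→12 13:1→4,h→4,y→17,u→13 14:1→4,h→4,y→17,u→11 15:1→17,h→4,y→4,u→15 16:1→4,h→20,y→16,u→6 17:1→4,h→4,y→4,u→17 18:1→4,h→4,y→21,u→18 19:1→4,h→4,y→21,u→4 20:1→4,h→4,y→20,u→6 21:1→4,h→4,y→4,u→4.
'11': |S_i|=[46, 29, 4] end={s10,s27,s39,s9} ∉↓L; 2/2 del acc.
'h1': N↓-sim [46, 33, 4] end={s10,s27,s39,s9} — reject; 2/2 deletions ∈↓L.
'uh': |S_i|=[46, 36, 5] end={s12,s27,s39,s53,s9} rej; 2/2 del acc.
'uyyy': |S_i|=[46, 36, 27, 14, 8] end={s1,s24,s27,s28,s31,s39,s5,s9} ∉↓L; 4/4 del acc.
'1uuyu': |S_i|=[46, 29, 21, 15, 12, 7] end={s0,s10,s24,s27,s35,s39,s9} — reject; 5/5 del acc.
'1hyyhh': |S_i|=[46, 29, 26, 24, 23, 22, 6] end={s12,s18,s27,s39,s53,s9} — reject; 6/6 single-dels accept.
6 minimals (antichain).

A = [11, h1, uh, uyyy, 1uuyu, 1hyyhh].


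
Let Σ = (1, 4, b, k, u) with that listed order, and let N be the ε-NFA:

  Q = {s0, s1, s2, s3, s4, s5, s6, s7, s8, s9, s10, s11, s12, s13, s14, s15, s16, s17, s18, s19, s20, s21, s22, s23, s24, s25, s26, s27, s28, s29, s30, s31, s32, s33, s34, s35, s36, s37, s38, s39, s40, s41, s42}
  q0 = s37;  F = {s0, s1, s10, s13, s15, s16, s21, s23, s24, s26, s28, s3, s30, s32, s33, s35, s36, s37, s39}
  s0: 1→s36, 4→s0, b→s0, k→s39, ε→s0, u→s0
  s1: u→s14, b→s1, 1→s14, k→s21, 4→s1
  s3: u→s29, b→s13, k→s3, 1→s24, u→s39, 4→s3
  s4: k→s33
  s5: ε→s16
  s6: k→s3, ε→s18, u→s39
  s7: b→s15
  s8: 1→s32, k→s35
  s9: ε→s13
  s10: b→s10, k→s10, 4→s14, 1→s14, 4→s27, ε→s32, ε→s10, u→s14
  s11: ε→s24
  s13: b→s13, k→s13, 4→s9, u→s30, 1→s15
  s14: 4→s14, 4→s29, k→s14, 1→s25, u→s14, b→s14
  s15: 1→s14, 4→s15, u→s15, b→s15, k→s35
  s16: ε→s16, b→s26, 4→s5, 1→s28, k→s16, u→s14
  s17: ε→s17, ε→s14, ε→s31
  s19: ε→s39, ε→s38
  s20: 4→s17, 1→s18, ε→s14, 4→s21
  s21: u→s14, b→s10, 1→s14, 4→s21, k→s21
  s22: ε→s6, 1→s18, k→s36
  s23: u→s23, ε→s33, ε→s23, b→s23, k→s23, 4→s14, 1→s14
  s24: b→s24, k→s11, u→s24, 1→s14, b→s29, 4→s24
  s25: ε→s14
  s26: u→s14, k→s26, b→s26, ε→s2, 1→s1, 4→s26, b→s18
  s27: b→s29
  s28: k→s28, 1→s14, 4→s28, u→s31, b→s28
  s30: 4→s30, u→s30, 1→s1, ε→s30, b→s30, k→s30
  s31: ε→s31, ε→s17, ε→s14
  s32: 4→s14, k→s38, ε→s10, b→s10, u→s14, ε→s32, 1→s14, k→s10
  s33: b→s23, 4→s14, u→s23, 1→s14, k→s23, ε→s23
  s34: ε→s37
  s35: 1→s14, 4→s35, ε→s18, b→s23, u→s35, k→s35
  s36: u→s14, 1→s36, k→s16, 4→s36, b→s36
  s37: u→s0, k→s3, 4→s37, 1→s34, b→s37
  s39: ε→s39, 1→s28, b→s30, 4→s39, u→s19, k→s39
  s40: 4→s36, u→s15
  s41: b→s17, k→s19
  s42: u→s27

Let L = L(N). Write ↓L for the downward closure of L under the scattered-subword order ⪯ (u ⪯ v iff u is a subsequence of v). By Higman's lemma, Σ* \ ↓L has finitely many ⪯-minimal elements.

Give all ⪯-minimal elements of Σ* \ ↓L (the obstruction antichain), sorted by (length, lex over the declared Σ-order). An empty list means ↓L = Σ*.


min(Σ*\↓L) = [k11, u1u, kb1kb4].

|Q|=43, |F|=19, |δ|=152 (29 ε).
min D↑ (18 st, q0=0, F={7}): 0:1→0,4→0,b→0,k→1,u→2 1:1→3,4→1,b→4,k→1,u→5 2:1→6,4→2,b→2,k→5,u→2 3:1→7,4→3,b→3,k→3,u→3 4:1→8,4→4,b→4,k→4,u→9 5:1→10,4→5,b→9,k→5,u→5 6:1→6,4→6,b→6,k→11,u→7 7:1→7,4→7,b→7,k→7,u→7 8:1→7,4→8,b→8,k→12,u→8 9:1→13,4→9,b→9,k→9,u→9 10:1→7,4→10,b→10,k→10,u→7 11:1→10,4→11,b→14,k→11,u→7 12:1→7,4→12,b→15,k→12,u→12 13:1→7,4→13,b→13,k→16,u→7 14:1→13,4→14,b→14,k→14,u→7 15:1→7,4→7,b→15,k→15,u→15 16:1→7,4→16,b→17,k→16,u→7 17:1→7,4→7,b→17,k→17,u→7 [Hopcroft].
'k11': run [33, 29, 19, 3] end={s14,s25,s29} ∉↓L; 3/3 del acc.
'u1u': run [33, 28, 18, 5] end={s14,s17,s25,s29,s31} rej; 3/3 del acc.
'kb1kb4': N↓-sim [33, 29, 24, 14, 12, 9, 4] end={s14,s25,s27,s29} ∉↓L; 6/6 single-dels accept.
3 obstructions.


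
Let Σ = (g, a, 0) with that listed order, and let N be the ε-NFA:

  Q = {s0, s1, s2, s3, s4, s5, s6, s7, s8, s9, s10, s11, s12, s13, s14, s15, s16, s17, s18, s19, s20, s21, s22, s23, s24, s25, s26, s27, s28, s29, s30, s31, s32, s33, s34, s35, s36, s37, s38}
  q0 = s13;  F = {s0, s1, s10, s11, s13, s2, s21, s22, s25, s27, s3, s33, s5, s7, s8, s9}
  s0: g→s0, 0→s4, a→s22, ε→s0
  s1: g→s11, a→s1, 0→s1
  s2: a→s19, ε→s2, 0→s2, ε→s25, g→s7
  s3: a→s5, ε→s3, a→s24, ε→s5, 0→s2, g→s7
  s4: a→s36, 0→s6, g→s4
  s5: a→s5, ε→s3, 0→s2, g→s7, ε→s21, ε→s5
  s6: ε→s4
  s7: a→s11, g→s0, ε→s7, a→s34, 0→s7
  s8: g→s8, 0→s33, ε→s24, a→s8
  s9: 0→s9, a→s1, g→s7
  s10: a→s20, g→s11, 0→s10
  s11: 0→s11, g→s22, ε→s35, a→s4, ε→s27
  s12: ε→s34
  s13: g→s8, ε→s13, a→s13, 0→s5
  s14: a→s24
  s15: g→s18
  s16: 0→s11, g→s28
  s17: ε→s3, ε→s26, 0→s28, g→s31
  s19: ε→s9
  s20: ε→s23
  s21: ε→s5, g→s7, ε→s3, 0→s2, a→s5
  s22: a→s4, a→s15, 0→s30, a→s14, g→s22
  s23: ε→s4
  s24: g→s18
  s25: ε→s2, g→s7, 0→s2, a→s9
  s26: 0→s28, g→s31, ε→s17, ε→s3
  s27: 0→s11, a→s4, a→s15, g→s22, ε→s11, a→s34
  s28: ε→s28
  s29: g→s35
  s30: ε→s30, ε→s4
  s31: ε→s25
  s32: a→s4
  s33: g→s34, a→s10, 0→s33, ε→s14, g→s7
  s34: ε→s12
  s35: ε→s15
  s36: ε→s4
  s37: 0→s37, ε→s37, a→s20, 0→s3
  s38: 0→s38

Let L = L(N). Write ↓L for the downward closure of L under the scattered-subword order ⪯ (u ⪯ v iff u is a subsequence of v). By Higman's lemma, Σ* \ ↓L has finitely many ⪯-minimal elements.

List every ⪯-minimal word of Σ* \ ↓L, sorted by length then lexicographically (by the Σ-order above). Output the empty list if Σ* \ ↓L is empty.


min(Σ*\↓L) = [g0aa, 0gg0, 0gaa, 00aaga].

|Q|=39, |F|=16, |δ|=108 (35 ε).
min D↑ (13 st, q0=0, F={10}): 0:g→1,a→0,0→2 1:g→1,a→1,0→3 2:g→4,a→2,0→5 3:g→4,a→6,0→3 4:g→7,a→8,0→4 5:g→4,a→9,0→5 6:g→8,a→10,0→6 7:g→7,a→11,0→10 8:g→11,a→10,0→8 9:g→4,a→12,0→9 10:g→10,a→10,0→10 11:g→11,a→10,0→10 12:g→8,a→12,0→12 (ε-aug+det+¬).
'g0aa': |S_i|=[30, 21, 20, 17, 11] end={s12,s14,s15,s18,s20,s23,s24,s34,s36,s4,s6} ∉↓L; 4/4 single-dels accept.
'0gg0': N↓-sim [30, 28, 16, 10, 4] end={s30,s36,s4,s6} — reject; 4/4 del acc.
'0gaa': run [30, 28, 16, 14, 9] end={s12,s14,s15,s18,s24,s34,s36,s4,s6} ∉↓L; 4/4 single-dels accept.
'00aaga': run [30, 28, 25, 22, 17, 14, 9] end={s12,s14,s15,s18,s24,s34,s36,s4,s6} rej; 6/6 del acc.
4 words, ⪯-incomp.


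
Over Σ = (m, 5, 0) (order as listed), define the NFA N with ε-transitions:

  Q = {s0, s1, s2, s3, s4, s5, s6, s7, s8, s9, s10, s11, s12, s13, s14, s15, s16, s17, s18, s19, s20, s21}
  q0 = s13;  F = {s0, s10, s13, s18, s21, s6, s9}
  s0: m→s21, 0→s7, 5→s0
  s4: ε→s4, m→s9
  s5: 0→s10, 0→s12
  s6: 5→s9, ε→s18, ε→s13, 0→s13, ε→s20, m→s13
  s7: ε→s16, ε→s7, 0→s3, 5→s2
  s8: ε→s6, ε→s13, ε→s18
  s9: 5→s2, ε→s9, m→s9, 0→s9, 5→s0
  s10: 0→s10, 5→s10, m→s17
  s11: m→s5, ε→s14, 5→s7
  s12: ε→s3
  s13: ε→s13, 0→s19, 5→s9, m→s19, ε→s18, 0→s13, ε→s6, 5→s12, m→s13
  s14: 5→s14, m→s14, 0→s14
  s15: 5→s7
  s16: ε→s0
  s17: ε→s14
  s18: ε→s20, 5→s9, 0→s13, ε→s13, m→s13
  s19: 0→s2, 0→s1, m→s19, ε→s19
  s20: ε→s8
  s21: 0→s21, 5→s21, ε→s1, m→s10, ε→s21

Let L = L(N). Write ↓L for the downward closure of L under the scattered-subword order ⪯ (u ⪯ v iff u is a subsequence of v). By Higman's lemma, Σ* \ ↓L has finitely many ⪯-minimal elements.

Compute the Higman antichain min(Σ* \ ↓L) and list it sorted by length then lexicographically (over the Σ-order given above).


Antichain: [55mmm].

|Q|=22, |F|=7, |δ|=62 (23 ε).
min D↑ (6 st, q0=0, F={5}): 0:m→0,5→1,0→0 1:m→1,5→2,0→1 2:m→3,5→2,0→2 3:m→4,5→3,0→3 4:m→5,5→4,0→4 5:m→5,5→5,0→5 (ε-aug+det+¬).
'55mmm': run [18, 12, 10, 5, 3, 2] end={s14,s17} rej; 5/5 single-dels accept.
1 words, ⪯-incomp.


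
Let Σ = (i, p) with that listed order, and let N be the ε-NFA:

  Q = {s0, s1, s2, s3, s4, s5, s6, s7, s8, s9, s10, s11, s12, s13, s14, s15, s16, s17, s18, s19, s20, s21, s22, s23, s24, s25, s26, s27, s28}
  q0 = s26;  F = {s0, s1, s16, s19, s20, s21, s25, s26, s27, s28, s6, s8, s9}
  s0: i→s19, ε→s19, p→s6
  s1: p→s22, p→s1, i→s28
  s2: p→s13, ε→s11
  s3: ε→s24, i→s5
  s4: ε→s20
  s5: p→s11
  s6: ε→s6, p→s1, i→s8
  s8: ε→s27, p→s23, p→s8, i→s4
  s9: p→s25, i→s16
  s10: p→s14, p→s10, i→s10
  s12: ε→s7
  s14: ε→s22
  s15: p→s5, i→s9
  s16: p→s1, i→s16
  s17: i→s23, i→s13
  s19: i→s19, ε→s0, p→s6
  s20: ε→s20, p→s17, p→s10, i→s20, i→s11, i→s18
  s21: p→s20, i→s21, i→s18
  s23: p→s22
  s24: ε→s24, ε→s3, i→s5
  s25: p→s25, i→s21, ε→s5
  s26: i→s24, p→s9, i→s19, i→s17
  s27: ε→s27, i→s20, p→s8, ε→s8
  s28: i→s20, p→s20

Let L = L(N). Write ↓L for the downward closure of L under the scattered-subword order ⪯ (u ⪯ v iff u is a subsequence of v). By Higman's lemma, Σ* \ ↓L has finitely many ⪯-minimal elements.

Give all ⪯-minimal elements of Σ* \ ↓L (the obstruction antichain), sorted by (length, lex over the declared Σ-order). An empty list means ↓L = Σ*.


Antichain: [ipiip, ppipp].

|Q|=29, |F|=13, |δ|=61 (15 ε).
min D↑ (12 st, q0=0, F={11}): 0:i→1,p→2 1:i→1,p→3 2:i→4,p→5 3:i→6,p→7 4:i→4,p→7 5:i→8,p→5 6:i→9,p→6 7:i→10,p→7 8:i→8,p→9 9:i→9,p→11 10:i→9,p→9 11:i→11,p→11 [Hopcroft].
'ipiip': N↓-sim [25, 22, 15, 13, 10, 6] end={s10,s13,s14,s17,s22,s23} — reject; 5/5 deletions ∈↓L.
'ppipp': N↓-sim [25, 20, 17, 12, 9, 6] end={s10,s13,s14,s17,s22,s23} rej; 5/5 del acc.
2 minimals (antichain).


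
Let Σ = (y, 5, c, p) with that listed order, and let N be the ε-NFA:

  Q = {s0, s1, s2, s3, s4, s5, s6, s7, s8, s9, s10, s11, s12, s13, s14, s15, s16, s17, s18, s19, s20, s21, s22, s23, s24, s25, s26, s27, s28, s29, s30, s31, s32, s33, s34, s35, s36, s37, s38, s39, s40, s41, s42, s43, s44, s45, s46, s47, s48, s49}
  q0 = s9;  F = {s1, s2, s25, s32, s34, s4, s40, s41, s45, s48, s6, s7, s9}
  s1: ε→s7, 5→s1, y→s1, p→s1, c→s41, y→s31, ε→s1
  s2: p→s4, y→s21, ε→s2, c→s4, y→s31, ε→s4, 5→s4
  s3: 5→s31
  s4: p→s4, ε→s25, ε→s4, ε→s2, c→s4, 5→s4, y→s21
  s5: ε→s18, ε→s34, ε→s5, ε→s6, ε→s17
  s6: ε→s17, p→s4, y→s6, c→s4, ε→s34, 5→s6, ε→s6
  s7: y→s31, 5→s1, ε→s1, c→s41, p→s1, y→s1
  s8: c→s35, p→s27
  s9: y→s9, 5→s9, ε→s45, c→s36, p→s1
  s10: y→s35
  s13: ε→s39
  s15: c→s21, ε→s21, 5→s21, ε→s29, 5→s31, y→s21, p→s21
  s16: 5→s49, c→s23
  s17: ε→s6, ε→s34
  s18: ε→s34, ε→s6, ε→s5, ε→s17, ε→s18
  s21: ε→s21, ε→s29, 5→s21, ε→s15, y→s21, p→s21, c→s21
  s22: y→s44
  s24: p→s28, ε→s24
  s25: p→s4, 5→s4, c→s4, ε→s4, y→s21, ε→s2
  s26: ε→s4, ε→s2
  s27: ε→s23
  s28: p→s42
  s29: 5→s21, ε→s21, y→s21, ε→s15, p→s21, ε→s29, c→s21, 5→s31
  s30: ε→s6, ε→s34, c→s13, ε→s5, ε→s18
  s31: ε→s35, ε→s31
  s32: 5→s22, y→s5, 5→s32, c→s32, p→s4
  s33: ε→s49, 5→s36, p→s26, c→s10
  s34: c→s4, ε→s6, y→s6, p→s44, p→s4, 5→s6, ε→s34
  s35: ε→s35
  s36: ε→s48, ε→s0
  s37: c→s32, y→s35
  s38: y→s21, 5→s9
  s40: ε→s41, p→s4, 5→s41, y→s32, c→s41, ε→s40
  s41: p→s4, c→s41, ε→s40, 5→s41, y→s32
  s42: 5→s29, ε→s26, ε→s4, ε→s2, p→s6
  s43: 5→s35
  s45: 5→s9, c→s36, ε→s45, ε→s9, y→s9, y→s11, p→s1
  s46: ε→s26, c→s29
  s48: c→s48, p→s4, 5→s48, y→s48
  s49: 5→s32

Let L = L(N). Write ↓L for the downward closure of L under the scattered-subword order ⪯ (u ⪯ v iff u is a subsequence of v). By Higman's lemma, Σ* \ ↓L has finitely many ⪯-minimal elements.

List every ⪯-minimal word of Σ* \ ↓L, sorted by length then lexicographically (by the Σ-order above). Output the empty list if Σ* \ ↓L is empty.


min(Σ*\↓L) = [cpy, pcyycy].

|Q|=50, |F|=13, |δ|=154 (60 ε).
min D↑ (8 st, q0=0, F={5}): 0:y→0,5→0,c→1,p→2 1:y→1,5→1,c→1,p→3 2:y→2,5→2,c→4,p→2 3:y→5,5→3,c→3,p→3 4:y→6,5→4,c→4,p→3 5:y→5,5→5,c→5,p→5 6:y→7,5→6,c→6,p→3 7:y→7,5→7,c→3,p→3.
'cpy': N↓-sim [26, 21, 9, 5] end={s15,s21,s29,s31,s35} rej; 3/3 single-dels accept.
'pcyycy': run [26, 20, 18, 16, 14, 8, 5] end={s15,s21,s29,s31,s35} rej; 6/6 single-dels accept.
2 words, ⪯-incomp.
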